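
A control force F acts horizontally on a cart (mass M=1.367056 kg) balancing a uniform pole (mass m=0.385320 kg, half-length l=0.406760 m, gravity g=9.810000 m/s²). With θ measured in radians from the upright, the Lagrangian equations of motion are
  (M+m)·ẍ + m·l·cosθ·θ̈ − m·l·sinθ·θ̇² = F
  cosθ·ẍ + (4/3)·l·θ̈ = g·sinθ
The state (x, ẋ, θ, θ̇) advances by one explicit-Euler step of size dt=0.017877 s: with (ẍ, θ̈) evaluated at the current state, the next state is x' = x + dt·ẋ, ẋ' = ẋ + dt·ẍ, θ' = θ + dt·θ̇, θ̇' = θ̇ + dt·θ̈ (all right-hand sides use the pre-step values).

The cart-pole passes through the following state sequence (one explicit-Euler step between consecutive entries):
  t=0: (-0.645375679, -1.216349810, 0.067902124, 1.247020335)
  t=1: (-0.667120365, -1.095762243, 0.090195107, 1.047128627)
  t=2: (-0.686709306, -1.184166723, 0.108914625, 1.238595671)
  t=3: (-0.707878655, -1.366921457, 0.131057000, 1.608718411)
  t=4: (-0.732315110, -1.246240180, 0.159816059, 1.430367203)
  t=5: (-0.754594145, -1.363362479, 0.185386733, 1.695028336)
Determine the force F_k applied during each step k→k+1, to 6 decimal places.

F_0 = 10.055476 N
F_1 = -7.009422 N
F_2 = -14.714752 N
F_3 = 10.226414 N
F_4 = -9.241042 N

step 0→1:
  ẍ = (ẋ'−ẋ)/dt = (-1.095762243−-1.216349810)/0.017877 = 6.745403
  θ̈ = (θ̇'−θ̇)/dt = (1.047128627−1.247020335)/0.017877 = -11.181502
  sinθ=0.067850, cosθ=0.997696
  F = (M+m)·ẍ + m·l·cosθ·θ̈ − m·l·sinθ·θ̇² = 11.820482 + -1.748469 − 0.016537 = 10.055476
step 1→2:
  ẍ = (ẋ'−ẋ)/dt = (-1.184166723−-1.095762243)/0.017877 = -4.945152
  θ̈ = (θ̇'−θ̇)/dt = (1.238595671−1.047128627)/0.017877 = 10.710245
  sinθ=0.090073, cosθ=0.995935
  F = (M+m)·ẍ + m·l·cosθ·θ̈ − m·l·sinθ·θ̇² = -8.665765 + 1.671823 − 0.015479 = -7.009422
step 2→3:
  ẍ = (ẋ'−ẋ)/dt = (-1.366921457−-1.184166723)/0.017877 = -10.222897
  θ̈ = (θ̇'−θ̇)/dt = (1.608718411−1.238595671)/0.017877 = 20.703851
  sinθ=0.108699, cosθ=0.994075
  F = (M+m)·ẍ + m·l·cosθ·θ̈ − m·l·sinθ·θ̇² = -17.914360 + 3.225744 − 0.026136 = -14.714752
step 3→4:
  ẍ = (ẋ'−ẋ)/dt = (-1.246240180−-1.366921457)/0.017877 = 6.750645
  θ̈ = (θ̇'−θ̇)/dt = (1.430367203−1.608718411)/0.017877 = -9.976574
  sinθ=0.130682, cosθ=0.991424
  F = (M+m)·ẍ + m·l·cosθ·θ̈ − m·l·sinθ·θ̇² = 11.829668 + -1.550247 − 0.053007 = 10.226414
step 4→5:
  ẍ = (ẋ'−ẋ)/dt = (-1.363362479−-1.246240180)/0.017877 = -6.551563
  θ̈ = (θ̇'−θ̇)/dt = (1.695028336−1.430367203)/0.017877 = 14.804561
  sinθ=0.159137, cosθ=0.987257
  F = (M+m)·ẍ + m·l·cosθ·θ̈ − m·l·sinθ·θ̇² = -11.480802 + 2.290790 − 0.051030 = -9.241042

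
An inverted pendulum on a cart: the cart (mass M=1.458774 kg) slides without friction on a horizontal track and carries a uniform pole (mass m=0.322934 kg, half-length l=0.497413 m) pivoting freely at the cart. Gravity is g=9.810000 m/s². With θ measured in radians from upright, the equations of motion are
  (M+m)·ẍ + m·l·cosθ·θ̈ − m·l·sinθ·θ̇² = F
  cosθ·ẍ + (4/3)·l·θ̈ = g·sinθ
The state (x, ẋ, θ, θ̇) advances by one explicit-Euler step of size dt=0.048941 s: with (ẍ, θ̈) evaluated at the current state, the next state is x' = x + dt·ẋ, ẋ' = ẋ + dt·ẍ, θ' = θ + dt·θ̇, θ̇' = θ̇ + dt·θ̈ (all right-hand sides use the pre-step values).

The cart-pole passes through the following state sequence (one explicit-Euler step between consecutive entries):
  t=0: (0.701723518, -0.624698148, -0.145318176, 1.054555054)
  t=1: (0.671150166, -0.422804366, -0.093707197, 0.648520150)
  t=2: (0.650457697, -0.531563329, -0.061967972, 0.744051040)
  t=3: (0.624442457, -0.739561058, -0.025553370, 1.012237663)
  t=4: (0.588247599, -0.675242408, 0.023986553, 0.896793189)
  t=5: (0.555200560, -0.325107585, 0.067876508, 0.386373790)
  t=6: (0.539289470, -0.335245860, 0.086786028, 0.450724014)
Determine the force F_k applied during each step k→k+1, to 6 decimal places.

step 0→1:
  ẍ = (ẋ'−ẋ)/dt = (-0.422804366−-0.624698148)/0.048941 = 4.125248
  θ̈ = (θ̇'−θ̇)/dt = (0.648520150−1.054555054)/0.048941 = -8.296416
  sinθ=-0.144807, cosθ=0.989460
  F = (M+m)·ẍ + m·l·cosθ·θ̈ − m·l·sinθ·θ̇² = 7.349988 + -1.318620 − -0.025868 = 6.057236
step 1→2:
  ẍ = (ẋ'−ẋ)/dt = (-0.531563329−-0.422804366)/0.048941 = -2.222246
  θ̈ = (θ̇'−θ̇)/dt = (0.744051040−0.648520150)/0.048941 = 1.951960
  sinθ=-0.093570, cosθ=0.995613
  F = (M+m)·ẍ + m·l·cosθ·θ̈ − m·l·sinθ·θ̇² = -3.959394 + 0.312171 − -0.006321 = -3.640902
step 2→3:
  ẍ = (ẋ'−ẋ)/dt = (-0.739561058−-0.531563329)/0.048941 = -4.249969
  θ̈ = (θ̇'−θ̇)/dt = (1.012237663−0.744051040)/0.048941 = 5.479795
  sinθ=-0.061928, cosθ=0.998081
  F = (M+m)·ẍ + m·l·cosθ·θ̈ − m·l·sinθ·θ̇² = -7.572204 + 0.878538 − -0.005507 = -6.688158
step 3→4:
  ẍ = (ẋ'−ẋ)/dt = (-0.675242408−-0.739561058)/0.048941 = 1.314208
  θ̈ = (θ̇'−θ̇)/dt = (0.896793189−1.012237663)/0.048941 = -2.358850
  sinθ=-0.025551, cosθ=0.999674
  F = (M+m)·ẍ + m·l·cosθ·θ̈ − m·l·sinθ·θ̇² = 2.341535 + -0.378782 − -0.004205 = 1.966958
step 4→5:
  ẍ = (ẋ'−ẋ)/dt = (-0.325107585−-0.675242408)/0.048941 = 7.154223
  θ̈ = (θ̇'−θ̇)/dt = (0.386373790−0.896793189)/0.048941 = -10.429280
  sinθ=0.023984, cosθ=0.999712
  F = (M+m)·ẍ + m·l·cosθ·θ̈ − m·l·sinθ·θ̇² = 12.746736 + -1.674790 − 0.003098 = 11.068848
step 5→6:
  ẍ = (ẋ'−ẋ)/dt = (-0.335245860−-0.325107585)/0.048941 = -0.207153
  θ̈ = (θ̇'−θ̇)/dt = (0.450724014−0.386373790)/0.048941 = 1.314853
  sinθ=0.067824, cosθ=0.997697
  F = (M+m)·ẍ + m·l·cosθ·θ̈ − m·l·sinθ·θ̇² = -0.369086 + 0.210721 − 0.001626 = -0.159992

F_0 = 6.057236 N
F_1 = -3.640902 N
F_2 = -6.688158 N
F_3 = 1.966958 N
F_4 = 11.068848 N
F_5 = -0.159992 N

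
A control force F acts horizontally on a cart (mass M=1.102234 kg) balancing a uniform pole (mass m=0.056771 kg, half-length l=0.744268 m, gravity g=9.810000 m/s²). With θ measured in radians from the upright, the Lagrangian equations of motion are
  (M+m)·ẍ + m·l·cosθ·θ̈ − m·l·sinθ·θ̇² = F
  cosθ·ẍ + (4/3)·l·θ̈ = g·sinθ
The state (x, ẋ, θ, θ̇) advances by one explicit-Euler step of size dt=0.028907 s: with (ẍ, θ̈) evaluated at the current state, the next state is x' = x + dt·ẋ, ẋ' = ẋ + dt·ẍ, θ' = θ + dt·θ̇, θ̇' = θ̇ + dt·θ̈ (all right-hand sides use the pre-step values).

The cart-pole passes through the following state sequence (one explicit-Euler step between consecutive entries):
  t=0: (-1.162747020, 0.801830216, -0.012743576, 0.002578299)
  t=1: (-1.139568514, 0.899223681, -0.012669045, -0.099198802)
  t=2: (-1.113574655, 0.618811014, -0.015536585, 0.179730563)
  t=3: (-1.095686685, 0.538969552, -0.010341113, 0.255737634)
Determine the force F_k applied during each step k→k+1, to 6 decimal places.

step 0→1:
  ẍ = (ẋ'−ẋ)/dt = (0.899223681−0.801830216)/0.028907 = 3.369200
  θ̈ = (θ̇'−θ̇)/dt = (-0.099198802−0.002578299)/0.028907 = -3.520846
  sinθ=-0.012743, cosθ=0.999919
  F = (M+m)·ẍ + m·l·cosθ·θ̈ − m·l·sinθ·θ̇² = 3.904920 + -0.148754 − -0.000000 = 3.756166
step 1→2:
  ẍ = (ẋ'−ẋ)/dt = (0.618811014−0.899223681)/0.028907 = -9.700511
  θ̈ = (θ̇'−θ̇)/dt = (0.179730563−-0.099198802)/0.028907 = 9.649198
  sinθ=-0.012669, cosθ=0.999920
  F = (M+m)·ẍ + m·l·cosθ·θ̈ − m·l·sinθ·θ̇² = -11.242941 + 0.407673 − -0.000005 = -10.835262
step 2→3:
  ẍ = (ẋ'−ẋ)/dt = (0.538969552−0.618811014)/0.028907 = -2.762011
  θ̈ = (θ̇'−θ̇)/dt = (0.255737634−0.179730563)/0.028907 = 2.629366
  sinθ=-0.015536, cosθ=0.999879
  F = (M+m)·ẍ + m·l·cosθ·θ̈ − m·l·sinθ·θ̇² = -3.201185 + 0.111085 − -0.000021 = -3.090079

F_0 = 3.756166 N
F_1 = -10.835262 N
F_2 = -3.090079 N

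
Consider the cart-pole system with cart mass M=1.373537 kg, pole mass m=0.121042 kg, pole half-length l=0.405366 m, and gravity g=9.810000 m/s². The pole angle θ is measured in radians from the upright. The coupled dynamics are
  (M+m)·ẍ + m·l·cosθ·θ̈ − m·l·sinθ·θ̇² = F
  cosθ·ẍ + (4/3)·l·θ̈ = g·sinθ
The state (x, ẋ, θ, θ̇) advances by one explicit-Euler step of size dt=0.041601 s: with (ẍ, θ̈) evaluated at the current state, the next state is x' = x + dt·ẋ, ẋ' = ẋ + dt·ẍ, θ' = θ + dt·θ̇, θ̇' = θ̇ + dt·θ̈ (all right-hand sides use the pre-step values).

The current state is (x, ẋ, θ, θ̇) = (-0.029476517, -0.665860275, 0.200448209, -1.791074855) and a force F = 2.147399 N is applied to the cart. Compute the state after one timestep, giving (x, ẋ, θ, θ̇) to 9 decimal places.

(-0.057176970, -0.606595695, 0.125937704, -1.748188761)

sinθ=0.199108585, cosθ=0.979977434
temp = (F + m·l·θ̇²·sinθ)/(M+m) = (2.147399 + 0.031340136)/1.494579 = 1.457761106
θ̈ = (g·sinθ − cosθ·temp)/(l·(4/3 − m·cos²θ/(M+m))) = 1.030890945
ẍ = temp − m·l·θ̈·cosθ/(M+m) = 1.424595087
Euler: x'=-0.029476517+0.041601·-0.665860275=-0.057176970, ẋ'=-0.665860275+0.041601·1.424595087=-0.606595695
       θ'=0.200448209+0.041601·-1.791074855=0.125937704, θ̇'=-1.791074855+0.041601·1.030890945=-1.748188761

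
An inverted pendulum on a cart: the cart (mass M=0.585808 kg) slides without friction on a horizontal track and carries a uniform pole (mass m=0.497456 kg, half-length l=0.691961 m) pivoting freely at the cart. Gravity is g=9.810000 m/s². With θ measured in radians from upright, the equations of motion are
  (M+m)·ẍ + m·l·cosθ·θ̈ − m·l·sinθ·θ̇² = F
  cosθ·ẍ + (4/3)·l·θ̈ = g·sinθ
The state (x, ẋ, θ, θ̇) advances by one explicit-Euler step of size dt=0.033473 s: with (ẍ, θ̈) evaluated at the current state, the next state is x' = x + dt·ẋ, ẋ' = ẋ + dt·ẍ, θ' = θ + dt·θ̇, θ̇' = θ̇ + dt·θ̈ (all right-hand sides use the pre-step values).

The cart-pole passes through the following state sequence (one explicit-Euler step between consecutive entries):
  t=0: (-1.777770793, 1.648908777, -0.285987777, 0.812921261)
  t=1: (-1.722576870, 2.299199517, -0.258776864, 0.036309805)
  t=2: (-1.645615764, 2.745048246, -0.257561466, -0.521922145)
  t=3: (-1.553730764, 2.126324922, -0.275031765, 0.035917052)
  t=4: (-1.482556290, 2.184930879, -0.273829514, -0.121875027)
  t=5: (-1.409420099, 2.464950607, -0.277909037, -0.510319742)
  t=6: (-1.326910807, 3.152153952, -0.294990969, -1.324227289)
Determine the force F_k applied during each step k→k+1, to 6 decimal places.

F_0 = 13.447169 N
F_1 = 8.879369 N
F_2 = -14.452116 N
F_3 = 0.335073 N
F_4 = 5.217722 N
F_5 = 14.215398 N

step 0→1:
  ẍ = (ẋ'−ẋ)/dt = (2.299199517−1.648908777)/0.033473 = 19.427322
  θ̈ = (θ̇'−θ̇)/dt = (0.036309805−0.812921261)/0.033473 = -23.201131
  sinθ=-0.282105, cosθ=0.959383
  F = (M+m)·ẍ + m·l·cosθ·θ̈ − m·l·sinθ·θ̇² = 21.044918 + -7.661921 − -0.064172 = 13.447169
step 1→2:
  ẍ = (ẋ'−ẋ)/dt = (2.745048246−2.299199517)/0.033473 = 13.319653
  θ̈ = (θ̇'−θ̇)/dt = (-0.521922145−0.036309805)/0.033473 = -16.677082
  sinθ=-0.255898, cosθ=0.966704
  F = (M+m)·ẍ + m·l·cosθ·θ̈ − m·l·sinθ·θ̇² = 14.428700 + -5.549447 − -0.000116 = 8.879369
step 2→3:
  ẍ = (ẋ'−ẋ)/dt = (2.126324922−2.745048246)/0.033473 = -18.484251
  θ̈ = (θ̇'−θ̇)/dt = (0.035917052−-0.521922145)/0.033473 = 16.665348
  sinθ=-0.254723, cosθ=0.967014
  F = (M+m)·ẍ + m·l·cosθ·θ̈ − m·l·sinθ·θ̇² = -20.023323 + 5.547323 − -0.023885 = -14.452116
step 3→4:
  ẍ = (ẋ'−ẋ)/dt = (2.184930879−2.126324922)/0.033473 = 1.750843
  θ̈ = (θ̇'−θ̇)/dt = (-0.121875027−0.035917052)/0.033473 = -4.714011
  sinθ=-0.271578, cosθ=0.962417
  F = (M+m)·ẍ + m·l·cosθ·θ̈ − m·l·sinθ·θ̇² = 1.896625 + -1.561672 − -0.000121 = 0.335073
step 4→5:
  ẍ = (ẋ'−ẋ)/dt = (2.464950607−2.184930879)/0.033473 = 8.365540
  θ̈ = (θ̇'−θ̇)/dt = (-0.510319742−-0.121875027)/0.033473 = -11.604718
  sinθ=-0.270420, cosθ=0.962742
  F = (M+m)·ẍ + m·l·cosθ·θ̈ − m·l·sinθ·θ̇² = 9.062089 + -3.845749 − -0.001383 = 5.217722
step 5→6:
  ẍ = (ẋ'−ẋ)/dt = (3.152153952−2.464950607)/0.033473 = 20.530079
  θ̈ = (θ̇'−θ̇)/dt = (-1.324227289−-0.510319742)/0.033473 = -24.315345
  sinθ=-0.274346, cosθ=0.961631
  F = (M+m)·ẍ + m·l·cosθ·θ̈ − m·l·sinθ·θ̇² = 22.239496 + -8.048691 − -0.024593 = 14.215398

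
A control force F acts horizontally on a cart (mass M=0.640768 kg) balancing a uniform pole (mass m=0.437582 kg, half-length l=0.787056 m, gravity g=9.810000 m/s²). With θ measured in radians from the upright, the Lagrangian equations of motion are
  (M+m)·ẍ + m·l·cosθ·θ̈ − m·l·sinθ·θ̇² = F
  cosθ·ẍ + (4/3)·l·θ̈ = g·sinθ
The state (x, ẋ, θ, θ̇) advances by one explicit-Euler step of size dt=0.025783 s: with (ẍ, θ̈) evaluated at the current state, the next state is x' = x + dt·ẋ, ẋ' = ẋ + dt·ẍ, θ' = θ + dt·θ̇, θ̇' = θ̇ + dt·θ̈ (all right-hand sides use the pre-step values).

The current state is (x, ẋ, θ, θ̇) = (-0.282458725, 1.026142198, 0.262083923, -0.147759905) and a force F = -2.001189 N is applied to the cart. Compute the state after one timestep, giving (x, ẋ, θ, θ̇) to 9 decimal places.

sinθ=0.259093875, cosθ=0.965852144
temp = (F + m·l·θ̇²·sinθ)/(M+m) = (-2.001189 + 0.001948209)/1.078350 = -1.853981353
θ̈ = (g·sinθ − cosθ·temp)/(l·(4/3 − m·cos²θ/(M+m))) = 5.765214439
ẍ = temp − m·l·θ̈·cosθ/(M+m) = -3.632389561
Euler: x'=-0.282458725+0.025783·1.026142198=-0.256001701, ẋ'=1.026142198+0.025783·-3.632389561=0.932488298
       θ'=0.262083923+0.025783·-0.147759905=0.258274229, θ̇'=-0.147759905+0.025783·5.765214439=0.000884619

(-0.256001701, 0.932488298, 0.258274229, 0.000884619)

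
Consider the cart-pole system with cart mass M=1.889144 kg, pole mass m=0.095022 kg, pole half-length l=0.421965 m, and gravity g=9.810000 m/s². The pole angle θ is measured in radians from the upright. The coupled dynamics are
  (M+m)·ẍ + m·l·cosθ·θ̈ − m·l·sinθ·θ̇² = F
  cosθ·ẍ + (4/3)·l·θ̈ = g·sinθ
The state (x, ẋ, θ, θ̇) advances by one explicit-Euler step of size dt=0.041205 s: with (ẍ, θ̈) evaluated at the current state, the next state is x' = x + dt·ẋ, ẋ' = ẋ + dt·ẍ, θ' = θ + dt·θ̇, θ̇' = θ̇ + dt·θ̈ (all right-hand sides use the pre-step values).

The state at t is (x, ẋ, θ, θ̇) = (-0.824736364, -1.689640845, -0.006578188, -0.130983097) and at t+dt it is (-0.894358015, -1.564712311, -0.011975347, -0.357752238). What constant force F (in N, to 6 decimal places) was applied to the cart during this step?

ẍ = (ẋ'−ẋ)/dt = (-1.564712311−-1.689640845)/0.041205 = 3.031878
θ̈ = (θ̇'−θ̇)/dt = (-0.357752238−-0.130983097)/0.041205 = -5.503437
sinθ=-0.006578, cosθ=0.999978
F = (M+m)·ẍ + m·l·cosθ·θ̈ − m·l·sinθ·θ̇² = 6.015749 + -0.220661 − -0.000005 = 5.795093

F = 5.795093 N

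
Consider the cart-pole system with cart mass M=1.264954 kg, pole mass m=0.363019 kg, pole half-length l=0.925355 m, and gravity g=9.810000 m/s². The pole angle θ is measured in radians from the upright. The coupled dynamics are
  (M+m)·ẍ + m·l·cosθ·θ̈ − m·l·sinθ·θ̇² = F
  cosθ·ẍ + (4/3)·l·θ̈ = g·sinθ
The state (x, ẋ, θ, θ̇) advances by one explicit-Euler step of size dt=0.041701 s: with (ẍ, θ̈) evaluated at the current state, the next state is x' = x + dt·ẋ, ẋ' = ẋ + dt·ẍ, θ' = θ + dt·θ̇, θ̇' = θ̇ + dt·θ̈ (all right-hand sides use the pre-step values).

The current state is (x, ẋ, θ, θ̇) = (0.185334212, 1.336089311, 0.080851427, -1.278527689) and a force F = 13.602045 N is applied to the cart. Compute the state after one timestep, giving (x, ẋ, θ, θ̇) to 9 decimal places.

(0.241050472, 1.748692290, 0.027535544, -1.585071584)

sinθ=0.080763369, cosθ=0.996733303
temp = (F + m·l·θ̇²·sinθ)/(M+m) = (13.602045 + 0.044347836)/1.627973 = 8.382444203
θ̈ = (g·sinθ − cosθ·temp)/(l·(4/3 − m·cos²θ/(M+m))) = -7.350996259
ẍ = temp − m·l·θ̈·cosθ/(M+m) = 9.894318575
Euler: x'=0.185334212+0.041701·1.336089311=0.241050472, ẋ'=1.336089311+0.041701·9.894318575=1.748692290
       θ'=0.080851427+0.041701·-1.278527689=0.027535544, θ̇'=-1.278527689+0.041701·-7.350996259=-1.585071584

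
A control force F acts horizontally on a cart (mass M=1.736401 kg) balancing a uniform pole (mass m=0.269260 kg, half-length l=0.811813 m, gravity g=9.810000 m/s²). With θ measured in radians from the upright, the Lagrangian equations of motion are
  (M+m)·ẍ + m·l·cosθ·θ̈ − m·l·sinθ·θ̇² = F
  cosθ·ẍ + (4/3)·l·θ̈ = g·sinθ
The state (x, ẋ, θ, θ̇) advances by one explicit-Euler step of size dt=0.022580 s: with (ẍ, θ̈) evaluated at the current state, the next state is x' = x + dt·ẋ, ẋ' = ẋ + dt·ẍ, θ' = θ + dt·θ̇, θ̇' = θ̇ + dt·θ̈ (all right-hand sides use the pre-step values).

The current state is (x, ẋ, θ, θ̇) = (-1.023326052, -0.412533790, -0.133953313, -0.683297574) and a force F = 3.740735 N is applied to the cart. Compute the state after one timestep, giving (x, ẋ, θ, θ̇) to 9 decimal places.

(-1.032641065, -0.362692693, -0.149382172, -0.756261962)

sinθ=-0.133553074, cosθ=0.991041662
temp = (F + m·l·θ̇²·sinθ)/(M+m) = (3.740735 + -0.013630177)/2.005661 = 1.858292515
θ̈ = (g·sinθ − cosθ·temp)/(l·(4/3 − m·cos²θ/(M+m))) = -3.231372364
ẍ = temp − m·l·θ̈·cosθ/(M+m) = 2.207311645
Euler: x'=-1.023326052+0.022580·-0.412533790=-1.032641065, ẋ'=-0.412533790+0.022580·2.207311645=-0.362692693
       θ'=-0.133953313+0.022580·-0.683297574=-0.149382172, θ̇'=-0.683297574+0.022580·-3.231372364=-0.756261962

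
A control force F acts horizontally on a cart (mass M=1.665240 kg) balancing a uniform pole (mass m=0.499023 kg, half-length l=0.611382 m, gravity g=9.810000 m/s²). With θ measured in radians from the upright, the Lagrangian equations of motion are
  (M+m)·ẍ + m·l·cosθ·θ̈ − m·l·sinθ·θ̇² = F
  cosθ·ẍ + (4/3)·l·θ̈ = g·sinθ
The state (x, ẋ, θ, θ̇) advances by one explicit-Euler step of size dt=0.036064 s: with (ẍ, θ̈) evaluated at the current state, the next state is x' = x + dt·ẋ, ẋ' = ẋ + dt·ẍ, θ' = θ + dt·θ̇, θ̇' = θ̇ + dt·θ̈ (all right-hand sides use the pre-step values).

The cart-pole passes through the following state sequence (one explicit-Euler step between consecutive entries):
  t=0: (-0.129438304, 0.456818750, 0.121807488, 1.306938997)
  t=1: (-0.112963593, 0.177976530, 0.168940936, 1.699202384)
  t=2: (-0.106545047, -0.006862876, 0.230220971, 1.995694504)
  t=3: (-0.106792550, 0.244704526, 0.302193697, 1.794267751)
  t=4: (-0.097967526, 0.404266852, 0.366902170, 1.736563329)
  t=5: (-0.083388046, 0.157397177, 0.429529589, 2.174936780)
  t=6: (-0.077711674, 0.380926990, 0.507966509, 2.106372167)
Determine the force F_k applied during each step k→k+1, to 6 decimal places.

F_0 = -13.503248 N
F_1 = -8.768094 N
F_2 = 13.160644 N
F_3 = 8.817242 N
F_4 = -11.683408 N
F_5 = 12.286048 N

step 0→1:
  ẍ = (ẋ'−ẋ)/dt = (0.177976530−0.456818750)/0.036064 = -7.731872
  θ̈ = (θ̇'−θ̇)/dt = (1.699202384−1.306938997)/0.036064 = 10.876869
  sinθ=0.121507, cosθ=0.992591
  F = (M+m)·ẍ + m·l·cosθ·θ̈ − m·l·sinθ·θ̇² = -16.733804 + 3.293876 − 0.063320 = -13.503248
step 1→2:
  ẍ = (ẋ'−ẋ)/dt = (-0.006862876−0.177976530)/0.036064 = -5.125316
  θ̈ = (θ̇'−θ̇)/dt = (1.995694504−1.699202384)/0.036064 = 8.221277
  sinθ=0.168138, cosθ=0.985763
  F = (M+m)·ẍ + m·l·cosθ·θ̈ − m·l·sinθ·θ̇² = -11.092532 + 2.472550 − 0.148112 = -8.768094
step 2→3:
  ẍ = (ẋ'−ẋ)/dt = (0.244704526−-0.006862876)/0.036064 = 6.975582
  θ̈ = (θ̇'−θ̇)/dt = (1.794267751−1.995694504)/0.036064 = -5.585258
  sinθ=0.228193, cosθ=0.973616
  F = (M+m)·ẍ + m·l·cosθ·θ̈ − m·l·sinθ·θ̇² = 15.096995 + -1.659068 − 0.277283 = 13.160644
step 3→4:
  ẍ = (ẋ'−ẋ)/dt = (0.404266852−0.244704526)/0.036064 = 4.424421
  θ̈ = (θ̇'−θ̇)/dt = (1.736563329−1.794267751)/0.036064 = -1.600056
  sinθ=0.297615, cosθ=0.954686
  F = (M+m)·ẍ + m·l·cosθ·θ̈ − m·l·sinθ·θ̇² = 9.575611 + -0.466046 − 0.292323 = 8.817242
step 4→5:
  ẍ = (ẋ'−ẋ)/dt = (0.157397177−0.404266852)/0.036064 = -6.845322
  θ̈ = (θ̇'−θ̇)/dt = (2.174936780−1.736563329)/0.036064 = 12.155431
  sinθ=0.358726, cosθ=0.933443
  F = (M+m)·ẍ + m·l·cosθ·θ̈ − m·l·sinθ·θ̇² = -14.815076 + 3.461716 − 0.330048 = -11.683408
step 5→6:
  ẍ = (ẋ'−ẋ)/dt = (0.380926990−0.157397177)/0.036064 = 6.198143
  θ̈ = (θ̇'−θ̇)/dt = (2.106372167−2.174936780)/0.036064 = -1.901193
  sinθ=0.416443, cosθ=0.909162
  F = (M+m)·ẍ + m·l·cosθ·θ̈ − m·l·sinθ·θ̇² = 13.414411 + -0.527352 − 0.601011 = 12.286048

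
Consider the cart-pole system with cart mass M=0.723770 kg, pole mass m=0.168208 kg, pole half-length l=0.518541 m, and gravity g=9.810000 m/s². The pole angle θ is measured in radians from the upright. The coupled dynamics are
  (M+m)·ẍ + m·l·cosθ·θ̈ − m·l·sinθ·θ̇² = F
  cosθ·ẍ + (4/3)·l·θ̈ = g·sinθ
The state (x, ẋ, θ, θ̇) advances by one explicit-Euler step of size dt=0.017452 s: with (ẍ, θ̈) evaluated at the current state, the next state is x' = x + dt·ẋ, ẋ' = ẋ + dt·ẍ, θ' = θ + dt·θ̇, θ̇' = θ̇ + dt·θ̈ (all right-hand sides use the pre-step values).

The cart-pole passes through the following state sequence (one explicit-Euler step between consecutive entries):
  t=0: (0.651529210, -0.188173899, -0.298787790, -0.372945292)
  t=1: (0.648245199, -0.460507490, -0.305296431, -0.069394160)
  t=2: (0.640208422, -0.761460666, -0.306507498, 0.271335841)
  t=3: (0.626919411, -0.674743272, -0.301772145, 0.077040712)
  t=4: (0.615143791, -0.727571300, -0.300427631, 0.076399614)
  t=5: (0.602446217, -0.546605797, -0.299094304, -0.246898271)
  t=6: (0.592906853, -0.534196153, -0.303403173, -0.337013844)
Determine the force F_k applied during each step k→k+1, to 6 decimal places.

F_0 = -12.465606 N
F_1 = -13.757523 N
F_2 = 3.508292 N
F_3 = -2.702965 N
F_4 = 7.705935 N
F_5 = 0.205438 N

step 0→1:
  ẍ = (ẋ'−ẋ)/dt = (-0.460507490−-0.188173899)/0.017452 = -15.604721
  θ̈ = (θ̇'−θ̇)/dt = (-0.069394160−-0.372945292)/0.017452 = 17.393487
  sinθ=-0.294362, cosθ=0.955694
  F = (M+m)·ẍ + m·l·cosθ·θ̈ − m·l·sinθ·θ̇² = -13.919068 + 1.449891 − -0.003571 = -12.465606
step 1→2:
  ẍ = (ẋ'−ẋ)/dt = (-0.761460666−-0.460507490)/0.017452 = -17.244624
  θ̈ = (θ̇'−θ̇)/dt = (0.271335841−-0.069394160)/0.017452 = 19.523837
  sinθ=-0.300576, cosθ=0.953758
  F = (M+m)·ẍ + m·l·cosθ·θ̈ − m·l·sinθ·θ̇² = -15.381825 + 1.624176 − -0.000126 = -13.757523
step 2→3:
  ẍ = (ẋ'−ẋ)/dt = (-0.674743272−-0.761460666)/0.017452 = 4.968909
  θ̈ = (θ̇'−θ̇)/dt = (0.077040712−0.271335841)/0.017452 = -11.133115
  sinθ=-0.301731, cosθ=0.953393
  F = (M+m)·ẍ + m·l·cosθ·θ̈ − m·l·sinθ·θ̇² = 4.432157 + -0.925803 − -0.001938 = 3.508292
step 3→4:
  ẍ = (ẋ'−ẋ)/dt = (-0.727571300−-0.674743272)/0.017452 = -3.027047
  θ̈ = (θ̇'−θ̇)/dt = (0.076399614−0.077040712)/0.017452 = -0.036735
  sinθ=-0.297213, cosθ=0.954811
  F = (M+m)·ẍ + m·l·cosθ·θ̈ − m·l·sinθ·θ̇² = -2.700060 + -0.003059 − -0.000154 = -2.702965
step 4→5:
  ẍ = (ẋ'−ẋ)/dt = (-0.546605797−-0.727571300)/0.017452 = 10.369328
  θ̈ = (θ̇'−θ̇)/dt = (-0.246898271−0.076399614)/0.017452 = -18.524976
  sinθ=-0.295929, cosθ=0.955210
  F = (M+m)·ẍ + m·l·cosθ·θ̈ − m·l·sinθ·θ̇² = 9.249212 + -1.543428 − -0.000151 = 7.705935
step 5→6:
  ẍ = (ẋ'−ẋ)/dt = (-0.534196153−-0.546605797)/0.017452 = 0.711073
  θ̈ = (θ̇'−θ̇)/dt = (-0.337013844−-0.246898271)/0.017452 = -5.163624
  sinθ=-0.294655, cosθ=0.955604
  F = (M+m)·ẍ + m·l·cosθ·θ̈ − m·l·sinθ·θ̇² = 0.634261 + -0.430390 − -0.001567 = 0.205438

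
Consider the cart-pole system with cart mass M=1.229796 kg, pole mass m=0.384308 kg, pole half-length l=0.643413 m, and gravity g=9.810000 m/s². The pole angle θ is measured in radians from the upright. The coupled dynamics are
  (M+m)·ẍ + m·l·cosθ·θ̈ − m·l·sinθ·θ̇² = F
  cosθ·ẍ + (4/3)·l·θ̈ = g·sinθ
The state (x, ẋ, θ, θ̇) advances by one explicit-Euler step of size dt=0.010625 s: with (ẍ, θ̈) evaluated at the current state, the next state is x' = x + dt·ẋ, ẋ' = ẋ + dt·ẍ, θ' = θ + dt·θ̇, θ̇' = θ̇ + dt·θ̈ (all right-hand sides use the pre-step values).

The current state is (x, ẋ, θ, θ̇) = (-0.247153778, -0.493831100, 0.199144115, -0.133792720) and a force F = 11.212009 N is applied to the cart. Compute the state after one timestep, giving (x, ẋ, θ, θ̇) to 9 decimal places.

(-0.252400733, -0.409090635, 0.197722567, -0.206582938)

sinθ=0.197830434, cosθ=0.980236257
temp = (F + m·l·θ̇²·sinθ)/(M+m) = (11.212009 + 0.000875643)/1.614104 = 6.946816713
θ̈ = (g·sinθ − cosθ·temp)/(l·(4/3 − m·cos²θ/(M+m))) = -6.850844003
ẍ = temp − m·l·θ̈·cosθ/(M+m) = 7.975573192
Euler: x'=-0.247153778+0.010625·-0.493831100=-0.252400733, ẋ'=-0.493831100+0.010625·7.975573192=-0.409090635
       θ'=0.199144115+0.010625·-0.133792720=0.197722567, θ̇'=-0.133792720+0.010625·-6.850844003=-0.206582938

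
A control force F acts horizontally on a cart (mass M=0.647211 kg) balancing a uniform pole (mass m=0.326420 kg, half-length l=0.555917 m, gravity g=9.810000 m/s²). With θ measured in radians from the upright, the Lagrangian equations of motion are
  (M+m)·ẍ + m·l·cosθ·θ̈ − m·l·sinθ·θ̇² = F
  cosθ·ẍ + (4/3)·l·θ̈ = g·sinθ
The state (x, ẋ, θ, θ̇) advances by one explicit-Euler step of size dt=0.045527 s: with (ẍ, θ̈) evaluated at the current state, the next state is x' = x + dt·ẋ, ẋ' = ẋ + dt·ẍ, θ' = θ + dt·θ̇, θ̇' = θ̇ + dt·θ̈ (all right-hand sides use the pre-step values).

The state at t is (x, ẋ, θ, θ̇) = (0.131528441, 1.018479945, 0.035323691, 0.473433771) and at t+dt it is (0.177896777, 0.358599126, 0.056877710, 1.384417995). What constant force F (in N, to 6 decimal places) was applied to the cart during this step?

F = -10.484757 N

ẍ = (ẋ'−ẋ)/dt = (0.358599126−1.018479945)/0.045527 = -14.494274
θ̈ = (θ̇'−θ̇)/dt = (1.384417995−0.473433771)/0.045527 = 20.009757
sinθ=0.035316, cosθ=0.999376
F = (M+m)·ẍ + m·l·cosθ·θ̈ − m·l·sinθ·θ̇² = -14.112075 + 3.628754 − 0.001436 = -10.484757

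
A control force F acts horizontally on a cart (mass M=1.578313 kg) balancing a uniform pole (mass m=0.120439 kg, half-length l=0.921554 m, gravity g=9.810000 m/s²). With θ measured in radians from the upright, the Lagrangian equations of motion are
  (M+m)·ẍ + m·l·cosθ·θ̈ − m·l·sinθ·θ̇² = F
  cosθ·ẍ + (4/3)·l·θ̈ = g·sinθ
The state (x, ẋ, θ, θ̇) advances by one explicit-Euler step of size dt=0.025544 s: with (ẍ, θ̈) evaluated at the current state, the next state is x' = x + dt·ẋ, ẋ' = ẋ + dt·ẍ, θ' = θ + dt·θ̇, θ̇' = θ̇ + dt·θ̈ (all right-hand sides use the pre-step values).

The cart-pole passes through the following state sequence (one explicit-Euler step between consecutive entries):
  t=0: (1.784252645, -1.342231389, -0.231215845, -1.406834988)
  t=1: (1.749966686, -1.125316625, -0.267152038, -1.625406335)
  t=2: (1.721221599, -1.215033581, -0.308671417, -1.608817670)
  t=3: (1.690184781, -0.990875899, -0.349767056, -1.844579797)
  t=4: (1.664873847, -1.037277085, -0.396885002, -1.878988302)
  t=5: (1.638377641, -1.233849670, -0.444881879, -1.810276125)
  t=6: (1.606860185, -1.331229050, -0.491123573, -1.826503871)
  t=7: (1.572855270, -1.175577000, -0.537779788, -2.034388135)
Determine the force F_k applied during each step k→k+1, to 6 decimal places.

step 0→1:
  ẍ = (ẋ'−ẋ)/dt = (-1.125316625−-1.342231389)/0.025544 = 8.491809
  θ̈ = (θ̇'−θ̇)/dt = (-1.625406335−-1.406834988)/0.025544 = -8.556661
  sinθ=-0.229161, cosθ=0.973388
  F = (M+m)·ẍ + m·l·cosθ·θ̈ − m·l·sinθ·θ̇² = 14.425477 + -0.924439 − -0.050340 = 13.551378
step 1→2:
  ẍ = (ẋ'−ẋ)/dt = (-1.215033581−-1.125316625)/0.025544 = -3.512252
  θ̈ = (θ̇'−θ̇)/dt = (-1.608817670−-1.625406335)/0.025544 = 0.649415
  sinθ=-0.263986, cosθ=0.964527
  F = (M+m)·ẍ + m·l·cosθ·θ̈ − m·l·sinθ·θ̇² = -5.966444 + 0.069522 − -0.077409 = -5.819513
step 2→3:
  ẍ = (ẋ'−ẋ)/dt = (-0.990875899−-1.215033581)/0.025544 = 8.775356
  θ̈ = (θ̇'−θ̇)/dt = (-1.844579797−-1.608817670)/0.025544 = -9.229648
  sinθ=-0.303793, cosθ=0.952738
  F = (M+m)·ẍ + m·l·cosθ·θ̈ − m·l·sinθ·θ̇² = 14.907153 + -0.975993 − -0.087273 = 14.018433
step 3→4:
  ẍ = (ẋ'−ẋ)/dt = (-1.037277085−-0.990875899)/0.025544 = -1.816520
  θ̈ = (θ̇'−θ̇)/dt = (-1.878988302−-1.844579797)/0.025544 = -1.347029
  sinθ=-0.342679, cosθ=0.939453
  F = (M+m)·ẍ + m·l·cosθ·θ̈ − m·l·sinθ·θ̇² = -3.085817 + -0.140456 − -0.129411 = -3.096862
step 4→5:
  ẍ = (ẋ'−ẋ)/dt = (-1.233849670−-1.037277085)/0.025544 = -7.695450
  θ̈ = (θ̇'−θ̇)/dt = (-1.810276125−-1.878988302)/0.025544 = 2.689954
  sinθ=-0.386547, cosθ=0.922270
  F = (M+m)·ẍ + m·l·cosθ·θ̈ − m·l·sinθ·θ̇² = -13.072662 + 0.275354 − -0.151474 = -12.645834
step 5→6:
  ẍ = (ẋ'−ẋ)/dt = (-1.331229050−-1.233849670)/0.025544 = -3.812221
  θ̈ = (θ̇'−θ̇)/dt = (-1.826503871−-1.810276125)/0.025544 = -0.635286
  sinθ=-0.430351, cosθ=0.902662
  F = (M+m)·ẍ + m·l·cosθ·θ̈ − m·l·sinθ·θ̇² = -6.476018 + -0.063648 − -0.156531 = -6.383135
step 6→7:
  ẍ = (ẋ'−ẋ)/dt = (-1.175577000−-1.331229050)/0.025544 = 6.093488
  θ̈ = (θ̇'−θ̇)/dt = (-2.034388135−-1.826503871)/0.025544 = -8.138282
  sinθ=-0.471617, cosθ=0.881804
  F = (M+m)·ẍ + m·l·cosθ·θ̈ − m·l·sinθ·θ̇² = 10.351324 + -0.796512 − -0.174630 = 9.729442

F_0 = 13.551378 N
F_1 = -5.819513 N
F_2 = 14.018433 N
F_3 = -3.096862 N
F_4 = -12.645834 N
F_5 = -6.383135 N
F_6 = 9.729442 N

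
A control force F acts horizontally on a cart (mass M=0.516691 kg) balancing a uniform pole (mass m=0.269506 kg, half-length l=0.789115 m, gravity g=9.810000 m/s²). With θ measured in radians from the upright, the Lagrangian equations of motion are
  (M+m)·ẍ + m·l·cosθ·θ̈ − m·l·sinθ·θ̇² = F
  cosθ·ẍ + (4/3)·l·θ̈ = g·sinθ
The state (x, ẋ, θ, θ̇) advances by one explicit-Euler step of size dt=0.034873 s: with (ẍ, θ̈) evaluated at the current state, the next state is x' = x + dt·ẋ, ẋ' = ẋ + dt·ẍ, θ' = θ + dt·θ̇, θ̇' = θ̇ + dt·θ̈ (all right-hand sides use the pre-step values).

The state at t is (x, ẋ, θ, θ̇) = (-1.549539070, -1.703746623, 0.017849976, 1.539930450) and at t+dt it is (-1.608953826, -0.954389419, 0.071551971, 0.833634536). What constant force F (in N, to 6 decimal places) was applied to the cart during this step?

ẍ = (ẋ'−ẋ)/dt = (-0.954389419−-1.703746623)/0.034873 = 21.488177
θ̈ = (θ̇'−θ̇)/dt = (0.833634536−1.539930450)/0.034873 = -20.253374
sinθ=0.017849, cosθ=0.999841
F = (M+m)·ẍ + m·l·cosθ·θ̈ − m·l·sinθ·θ̇² = 16.893940 + -4.306624 − 0.009002 = 12.578315

F = 12.578315 N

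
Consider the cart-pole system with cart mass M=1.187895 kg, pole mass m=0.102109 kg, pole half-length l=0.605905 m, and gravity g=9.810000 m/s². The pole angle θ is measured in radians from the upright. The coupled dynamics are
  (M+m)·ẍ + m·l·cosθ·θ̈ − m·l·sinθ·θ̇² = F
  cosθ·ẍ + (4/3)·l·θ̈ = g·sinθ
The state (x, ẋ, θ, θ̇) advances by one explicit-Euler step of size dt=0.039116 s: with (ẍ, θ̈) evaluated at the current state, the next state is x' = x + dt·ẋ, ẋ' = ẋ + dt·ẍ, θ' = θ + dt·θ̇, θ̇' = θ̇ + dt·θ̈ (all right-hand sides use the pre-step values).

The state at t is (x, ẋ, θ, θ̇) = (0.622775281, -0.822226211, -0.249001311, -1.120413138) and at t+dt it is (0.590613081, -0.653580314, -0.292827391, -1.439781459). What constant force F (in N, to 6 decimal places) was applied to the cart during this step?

F = 5.091347 N

ẍ = (ẋ'−ẋ)/dt = (-0.653580314−-0.822226211)/0.039116 = 4.311430
θ̈ = (θ̇'−θ̇)/dt = (-1.439781459−-1.120413138)/0.039116 = -8.164647
sinθ=-0.246436, cosθ=0.969159
F = (M+m)·ẍ + m·l·cosθ·θ̈ − m·l·sinθ·θ̇² = 5.561762 + -0.489554 − -0.019139 = 5.091347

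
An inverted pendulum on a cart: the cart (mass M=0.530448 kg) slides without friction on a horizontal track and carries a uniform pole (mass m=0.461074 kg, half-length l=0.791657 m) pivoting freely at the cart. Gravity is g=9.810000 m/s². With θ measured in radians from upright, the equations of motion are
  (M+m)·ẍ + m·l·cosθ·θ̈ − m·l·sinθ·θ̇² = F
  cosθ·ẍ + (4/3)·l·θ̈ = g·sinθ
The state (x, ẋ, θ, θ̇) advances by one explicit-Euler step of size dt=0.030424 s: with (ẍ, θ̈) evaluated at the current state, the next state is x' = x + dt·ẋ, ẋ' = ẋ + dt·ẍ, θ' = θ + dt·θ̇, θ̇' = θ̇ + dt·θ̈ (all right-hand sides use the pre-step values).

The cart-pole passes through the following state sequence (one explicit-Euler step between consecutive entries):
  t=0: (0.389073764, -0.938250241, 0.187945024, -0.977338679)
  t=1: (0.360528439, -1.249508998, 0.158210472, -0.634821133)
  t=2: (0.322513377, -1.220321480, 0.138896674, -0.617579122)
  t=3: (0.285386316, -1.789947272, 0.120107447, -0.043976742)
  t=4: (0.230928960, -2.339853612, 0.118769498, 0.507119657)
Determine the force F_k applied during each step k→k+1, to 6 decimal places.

F_0 = -6.172110 N
F_1 = 1.132327 N
F_2 = -11.767923 N
F_3 = -11.357446 N

step 0→1:
  ẍ = (ẋ'−ẋ)/dt = (-1.249508998−-0.938250241)/0.030424 = -10.230698
  θ̈ = (θ̇'−θ̇)/dt = (-0.634821133−-0.977338679)/0.030424 = 11.258137
  sinθ=0.186841, cosθ=0.982390
  F = (M+m)·ẍ + m·l·cosθ·θ̈ − m·l·sinθ·θ̇² = -10.143962 + 4.036995 − 0.065143 = -6.172110
step 1→2:
  ẍ = (ẋ'−ẋ)/dt = (-1.220321480−-1.249508998)/0.030424 = 0.959358
  θ̈ = (θ̇'−θ̇)/dt = (-0.617579122−-0.634821133)/0.030424 = 0.566724
  sinθ=0.157551, cosθ=0.987511
  F = (M+m)·ẍ + m·l·cosθ·θ̈ − m·l·sinθ·θ̇² = 0.951225 + 0.204278 − 0.023176 = 1.132327
step 2→3:
  ẍ = (ẋ'−ẋ)/dt = (-1.789947272−-1.220321480)/0.030424 = -18.722909
  θ̈ = (θ̇'−θ̇)/dt = (-0.043976742−-0.617579122)/0.030424 = 18.853615
  sinθ=0.138450, cosθ=0.990369
  F = (M+m)·ẍ + m·l·cosθ·θ̈ − m·l·sinθ·θ̇² = -18.564176 + 6.815528 − 0.019275 = -11.767923
step 3→4:
  ẍ = (ẋ'−ẋ)/dt = (-2.339853612−-1.789947272)/0.030424 = -18.074755
  θ̈ = (θ̇'−θ̇)/dt = (0.507119657−-0.043976742)/0.030424 = 18.113871
  sinθ=0.119819, cosθ=0.992796
  F = (M+m)·ẍ + m·l·cosθ·θ̈ − m·l·sinθ·θ̇² = -17.921517 + 6.564156 − 0.000085 = -11.357446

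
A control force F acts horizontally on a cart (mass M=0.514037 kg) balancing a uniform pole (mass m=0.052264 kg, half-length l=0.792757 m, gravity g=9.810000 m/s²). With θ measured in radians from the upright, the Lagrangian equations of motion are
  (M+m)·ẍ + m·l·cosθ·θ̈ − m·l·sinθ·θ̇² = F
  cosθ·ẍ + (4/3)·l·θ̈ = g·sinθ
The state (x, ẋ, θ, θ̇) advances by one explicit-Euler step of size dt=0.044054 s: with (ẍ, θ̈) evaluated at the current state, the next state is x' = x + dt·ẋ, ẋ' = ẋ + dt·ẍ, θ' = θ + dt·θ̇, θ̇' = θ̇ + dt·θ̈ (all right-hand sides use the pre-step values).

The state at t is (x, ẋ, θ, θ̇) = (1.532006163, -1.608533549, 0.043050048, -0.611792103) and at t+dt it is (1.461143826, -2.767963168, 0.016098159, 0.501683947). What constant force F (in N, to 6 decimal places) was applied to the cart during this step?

F = -13.858538 N

ẍ = (ẋ'−ẋ)/dt = (-2.767963168−-1.608533549)/0.044054 = -26.318373
θ̈ = (θ̇'−θ̇)/dt = (0.501683947−-0.611792103)/0.044054 = 25.275254
sinθ=0.043037, cosθ=0.999073
F = (M+m)·ẍ + m·l·cosθ·θ̈ − m·l·sinθ·θ̇² = -14.904121 + 1.046251 − 0.000667 = -13.858538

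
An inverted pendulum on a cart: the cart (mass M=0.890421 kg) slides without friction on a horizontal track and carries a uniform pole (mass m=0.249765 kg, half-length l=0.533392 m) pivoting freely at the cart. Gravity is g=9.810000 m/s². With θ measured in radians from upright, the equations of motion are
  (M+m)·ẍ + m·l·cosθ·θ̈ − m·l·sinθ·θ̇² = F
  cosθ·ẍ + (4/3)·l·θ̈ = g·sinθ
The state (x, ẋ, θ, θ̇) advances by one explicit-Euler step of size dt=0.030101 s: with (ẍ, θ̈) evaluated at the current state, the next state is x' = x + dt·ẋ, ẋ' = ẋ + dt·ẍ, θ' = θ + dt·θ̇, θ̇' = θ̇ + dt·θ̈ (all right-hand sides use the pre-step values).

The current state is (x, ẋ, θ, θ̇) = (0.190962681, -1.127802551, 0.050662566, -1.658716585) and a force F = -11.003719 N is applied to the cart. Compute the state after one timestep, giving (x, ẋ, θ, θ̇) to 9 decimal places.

sinθ=0.050640896, cosθ=0.998716927
temp = (F + m·l·θ̇²·sinθ)/(M+m) = (-11.003719 + 0.018561960)/1.140186 = -9.634530717
θ̈ = (g·sinθ − cosθ·temp)/(l·(4/3 − m·cos²θ/(M+m))) = 17.016771321
ẍ = temp − m·l·θ̈·cosθ/(M+m) = -11.620268716
Euler: x'=0.190962681+0.030101·-1.127802551=0.157014696, ẋ'=-1.127802551+0.030101·-11.620268716=-1.477584260
       θ'=0.050662566+0.030101·-1.658716585=0.000733538, θ̇'=-1.658716585+0.030101·17.016771321=-1.146494751

(0.157014696, -1.477584260, 0.000733538, -1.146494751)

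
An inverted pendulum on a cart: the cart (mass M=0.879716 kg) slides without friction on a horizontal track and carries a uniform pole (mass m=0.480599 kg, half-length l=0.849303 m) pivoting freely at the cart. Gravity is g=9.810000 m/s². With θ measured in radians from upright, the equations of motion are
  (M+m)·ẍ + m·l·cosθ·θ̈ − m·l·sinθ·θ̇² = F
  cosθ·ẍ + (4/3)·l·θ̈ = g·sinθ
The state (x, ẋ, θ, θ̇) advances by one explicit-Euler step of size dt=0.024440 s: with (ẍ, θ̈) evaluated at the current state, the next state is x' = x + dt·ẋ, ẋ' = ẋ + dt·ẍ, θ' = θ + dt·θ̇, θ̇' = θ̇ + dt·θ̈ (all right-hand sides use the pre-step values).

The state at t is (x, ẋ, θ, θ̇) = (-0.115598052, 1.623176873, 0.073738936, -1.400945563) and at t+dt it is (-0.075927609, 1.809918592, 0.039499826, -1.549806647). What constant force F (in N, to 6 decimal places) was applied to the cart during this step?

F = 7.855524 N

ẍ = (ẋ'−ẋ)/dt = (1.809918592−1.623176873)/0.024440 = 7.640823
θ̈ = (θ̇'−θ̇)/dt = (-1.549806647−-1.400945563)/0.024440 = -6.090879
sinθ=0.073672, cosθ=0.997283
F = (M+m)·ẍ + m·l·cosθ·θ̈ − m·l·sinθ·θ̇² = 10.393926 + -2.479383 − 0.059019 = 7.855524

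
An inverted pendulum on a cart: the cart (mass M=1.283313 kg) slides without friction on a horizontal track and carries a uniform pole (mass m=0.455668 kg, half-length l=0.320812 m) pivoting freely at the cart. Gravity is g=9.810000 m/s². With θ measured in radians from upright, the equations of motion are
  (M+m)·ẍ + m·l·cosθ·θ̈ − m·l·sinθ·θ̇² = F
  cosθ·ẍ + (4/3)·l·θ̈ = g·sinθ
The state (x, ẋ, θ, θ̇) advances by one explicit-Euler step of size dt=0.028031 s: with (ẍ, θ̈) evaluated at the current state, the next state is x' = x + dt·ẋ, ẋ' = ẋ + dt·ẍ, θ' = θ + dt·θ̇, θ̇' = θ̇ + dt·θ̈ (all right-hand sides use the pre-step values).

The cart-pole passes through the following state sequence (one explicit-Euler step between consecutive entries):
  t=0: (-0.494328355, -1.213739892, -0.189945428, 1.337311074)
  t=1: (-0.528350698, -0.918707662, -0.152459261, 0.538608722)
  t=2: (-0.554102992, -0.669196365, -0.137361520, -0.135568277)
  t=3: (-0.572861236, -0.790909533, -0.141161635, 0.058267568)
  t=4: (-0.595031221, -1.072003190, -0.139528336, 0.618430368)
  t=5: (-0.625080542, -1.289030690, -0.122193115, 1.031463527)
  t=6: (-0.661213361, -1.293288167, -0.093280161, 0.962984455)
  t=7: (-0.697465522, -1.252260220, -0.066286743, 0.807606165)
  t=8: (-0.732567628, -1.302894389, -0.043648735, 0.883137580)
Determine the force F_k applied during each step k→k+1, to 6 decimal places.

step 0→1:
  ẍ = (ẋ'−ẋ)/dt = (-0.918707662−-1.213739892)/0.028031 = 10.525212
  θ̈ = (θ̇'−θ̇)/dt = (0.538608722−1.337311074)/0.028031 = -28.493538
  sinθ=-0.188805, cosθ=0.982015
  F = (M+m)·ẍ + m·l·cosθ·θ̈ − m·l·sinθ·θ̇² = 18.303144 + -4.090378 − -0.049360 = 14.262127
step 1→2:
  ẍ = (ẋ'−ẋ)/dt = (-0.669196365−-0.918707662)/0.028031 = 8.901263
  θ̈ = (θ̇'−θ̇)/dt = (-0.135568277−0.538608722)/0.028031 = -24.051122
  sinθ=-0.151869, cosθ=0.988401
  F = (M+m)·ẍ + m·l·cosθ·θ̈ − m·l·sinθ·θ̇² = 15.479127 + -3.475101 − -0.006440 = 12.010466
step 2→3:
  ẍ = (ẋ'−ẋ)/dt = (-0.790909533−-0.669196365)/0.028031 = -4.342092
  θ̈ = (θ̇'−θ̇)/dt = (0.058267568−-0.135568277)/0.028031 = 6.915053
  sinθ=-0.136930, cosθ=0.990581
  F = (M+m)·ẍ + m·l·cosθ·θ̈ − m·l·sinθ·θ̇² = -7.550815 + 1.001347 − -0.000368 = -6.549100
step 3→4:
  ẍ = (ẋ'−ẋ)/dt = (-1.072003190−-0.790909533)/0.028031 = -10.027957
  θ̈ = (θ̇'−θ̇)/dt = (0.618430368−0.058267568)/0.028031 = 19.983689
  sinθ=-0.140693, cosθ=0.990053
  F = (M+m)·ẍ + m·l·cosθ·θ̈ − m·l·sinθ·θ̇² = -17.438426 + 2.892234 − -0.000070 = -14.546123
step 4→5:
  ẍ = (ẋ'−ẋ)/dt = (-1.289030690−-1.072003190)/0.028031 = -7.742410
  θ̈ = (θ̇'−θ̇)/dt = (1.031463527−0.618430368)/0.028031 = 14.734871
  sinθ=-0.139076, cosθ=0.990282
  F = (M+m)·ẍ + m·l·cosθ·θ̈ − m·l·sinθ·θ̇² = -13.463904 + 2.133066 − -0.007776 = -11.323063
step 5→6:
  ẍ = (ẋ'−ẋ)/dt = (-1.293288167−-1.289030690)/0.028031 = -0.151885
  θ̈ = (θ̇'−θ̇)/dt = (0.962984455−1.031463527)/0.028031 = -2.442976
  sinθ=-0.121889, cosθ=0.992544
  F = (M+m)·ẍ + m·l·cosθ·θ̈ − m·l·sinθ·θ̇² = -0.264124 + -0.354461 − -0.018957 = -0.599628
step 6→7:
  ẍ = (ẋ'−ẋ)/dt = (-1.252260220−-1.293288167)/0.028031 = 1.463663
  θ̈ = (θ̇'−θ̇)/dt = (0.807606165−0.962984455)/0.028031 = -5.543088
  sinθ=-0.093145, cosθ=0.995653
  F = (M+m)·ẍ + m·l·cosθ·θ̈ − m·l·sinθ·θ̇² = 2.545283 + -0.806787 − -0.012627 = 1.751123
step 7→8:
  ẍ = (ẋ'−ẋ)/dt = (-1.302894389−-1.252260220)/0.028031 = -1.806363
  θ̈ = (θ̇'−θ̇)/dt = (0.883137580−0.807606165)/0.028031 = 2.694567
  sinθ=-0.066238, cosθ=0.997804
  F = (M+m)·ẍ + m·l·cosθ·θ̈ − m·l·sinθ·θ̇² = -3.141231 + 0.393037 − -0.006315 = -2.741879

F_0 = 14.262127 N
F_1 = 12.010466 N
F_2 = -6.549100 N
F_3 = -14.546123 N
F_4 = -11.323063 N
F_5 = -0.599628 N
F_6 = 1.751123 N
F_7 = -2.741879 N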